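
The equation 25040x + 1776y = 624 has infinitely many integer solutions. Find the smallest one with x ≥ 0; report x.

54

gcd(25040, 1776):
  25040 = 14*1776 + 176
  1776 = 10*176 + 16
  176 = 11*16
so gcd(25040, 1776) = 16.
16 divides 624, so solutions exist.
Back-substitute for Bézout coefficients:
  16 = 1776 - 10*176
  ... = 25040*(-10) + 1776*(141)
Scale by 624/16 = 39: (x₀, y₀) = (-390, 5499).
General solution: x = -390 + 111t, y = 5499 - 1565t for integer t.
x ≥ 0: smallest is -390 mod 111 = 54 (at t = 4), with y = -761.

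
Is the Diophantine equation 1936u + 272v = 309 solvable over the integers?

no

gcd(1936, 272) = 16.
16 does not divide 309 (remainder 5), so no integer solutions.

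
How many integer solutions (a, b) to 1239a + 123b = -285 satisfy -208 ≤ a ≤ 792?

24

gcd(1239, 123):
  1239 = 10×123 + 9
  123 = 13×9 + 6
  9 = 1×6 + 3
  6 = 2×3
so gcd(1239, 123) = 3.
Back-substitute for Bézout coefficients:
  3 = 9 - 1×6
  ... = 1239×(14) + 123×(-141)
Scale by -95: particular solution (-1330, 13395); reduce a mod 41: (23, -234).
General solution: a = 23 + 41t, b = -234 - 413t for integer t.
-208 ≤ 23 + 41t ≤ 792 gives t ∈ [-5, 18], which is 24 values.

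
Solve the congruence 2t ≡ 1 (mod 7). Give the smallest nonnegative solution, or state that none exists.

4

gcd(7, 2) = 1  (7 = 3×2 + 1, 2 = 2×1).
1 divides 1, so solutions exist.
Back-substituting, 2×(-3) + 7×(1) = 1.
So 2×(-3) ≡ 1 (mod 7); multiply by 1: t ≡ -3 (mod 7).
Smallest nonnegative: t = -3 mod 7 = 4.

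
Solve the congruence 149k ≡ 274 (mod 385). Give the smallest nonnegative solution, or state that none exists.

361

gcd(385, 149):
  385 = 2*149 + 87
  149 = 1*87 + 62
  87 = 1*62 + 25
  62 = 2*25 + 12
  25 = 2*12 + 1
  12 = 12*1
so gcd(385, 149) = 1.
1 divides 274, so solutions exist.
Back-substitute for Bézout coefficients:
  1 = 25 - 2*12
  ... = 149*(-31) + 385*(12)
So 149*(-31) ≡ 1 (mod 385); multiply by 274: k ≡ -8494 (mod 385).
Smallest nonnegative: k = -8494 mod 385 = 361.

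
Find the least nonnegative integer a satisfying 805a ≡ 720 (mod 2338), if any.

gcd(2338, 805) = 7.
7 does not divide 720, so the congruence has no solution.

no solution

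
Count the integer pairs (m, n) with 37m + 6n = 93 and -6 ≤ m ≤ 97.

gcd(37, 6) = 1  (37 = 6×6 + 1, 6 = 6×1).
Back-substituting, 37×(1) + 6×(-6) = 1.
Scale by 93: particular solution (93, -558); reduce m mod 6: (3, -3).
General solution: m = 3 + 6t, n = -3 - 37t for integer t.
-6 ≤ 3 + 6t ≤ 97 gives t ∈ [-1, 15], which is 17 values.

17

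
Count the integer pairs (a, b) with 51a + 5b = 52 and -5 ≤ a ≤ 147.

31

gcd(51, 5) = 1.
By Bézout, 51×(1) + 5×(-10) = 1.
Particular solution: (2, -10).
General solution: a = 2 + 5t, b = -10 - 51t for integer t.
-5 ≤ 2 + 5t ≤ 147 gives t ∈ [-1, 29], which is 31 values.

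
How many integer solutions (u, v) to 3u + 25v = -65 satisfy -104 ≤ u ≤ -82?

0

gcd(25, 3):
  25 = 8×3 + 1
  3 = 3×1
so gcd(25, 3) = 1.
Back-substitute for Bézout coefficients:
  1 = 25 - 8×3
  ... = 3×(-8) + 25×(1)
Scale by -65: particular solution (520, -65); reduce u mod 25: (20, -5).
General solution: u = 20 + 25t, v = -5 - 3t for integer t.
-104 ≤ 20 + 25t ≤ -82 gives t ∈ [-4, -5], which is 0 values.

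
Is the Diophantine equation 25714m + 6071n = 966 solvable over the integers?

gcd(25714, 6071) = 13  (25714 = 4·6071 + 1430, 6071 = 4·1430 + 351, 1430 = 4·351 + 26, 351 = 13·26 + 13, 26 = 2·13).
13 does not divide 966 (remainder 4), so no integer solutions.

no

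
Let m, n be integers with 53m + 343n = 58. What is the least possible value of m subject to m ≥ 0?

gcd(343, 53):
  343 = 6·53 + 25
  53 = 2·25 + 3
  25 = 8·3 + 1
  3 = 3·1
so gcd(343, 53) = 1.
1 divides 58, so solutions exist.
Back-substitute for Bézout coefficients:
  1 = 25 - 8·3
  ... = 53·(-110) + 343·(17)
Scale by 58/1 = 58: (m₀, n₀) = (-6380, 986).
General solution: m = -6380 + 343t, n = 986 - 53t for integer t.
m ≥ 0: smallest is -6380 mod 343 = 137 (at t = 19), with n = -21.

137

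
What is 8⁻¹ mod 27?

gcd(27, 8) = 1  (27 = 3×8 + 3, 8 = 2×3 + 2, 3 = 1×2 + 1, 2 = 2×1).
Back-substituting, 8×(-10) + 27×(3) = 1.
So 8×-10 ≡ 1 (mod 27), and -10 mod 27 = 17.

17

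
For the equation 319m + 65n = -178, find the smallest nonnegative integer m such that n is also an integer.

8

gcd(319, 65):
  319 = 4*65 + 59
  65 = 1*59 + 6
  59 = 9*6 + 5
  6 = 1*5 + 1
  5 = 5*1
so gcd(319, 65) = 1.
1 divides -178, so solutions exist.
Back-substitute for Bézout coefficients:
  1 = 6 - 1*5
  ... = 319*(-11) + 65*(54)
Scale by -178/1 = -178: (m₀, n₀) = (1958, -9612).
General solution: m = 1958 + 65t, n = -9612 - 319t for integer t.
m ≥ 0: smallest is 1958 mod 65 = 8 (at t = -30), with n = -42.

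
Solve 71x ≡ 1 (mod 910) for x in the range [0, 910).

141

gcd(910, 71) = 1  (910 = 12*71 + 58, 71 = 1*58 + 13, 58 = 4*13 + 6, 13 = 2*6 + 1, 6 = 6*1).
Back-substituting, 71*(141) + 910*(-11) = 1.
So 71*141 ≡ 1 (mod 910), and 141 mod 910 = 141.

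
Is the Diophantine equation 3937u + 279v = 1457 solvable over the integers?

gcd(3937, 279):
  3937 = 14·279 + 31
  279 = 9·31
so gcd(3937, 279) = 31.
31 divides 1457, so integer solutions exist.

yes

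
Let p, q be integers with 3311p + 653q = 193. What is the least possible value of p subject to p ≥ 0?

643

gcd(3311, 653) = 1  (3311 = 5·653 + 46, 653 = 14·46 + 9, 46 = 5·9 + 1, 9 = 9·1).
1 divides 193, so solutions exist.
Back-substituting, 3311·(71) + 653·(-360) = 1.
Scale by 193/1 = 193: (p₀, q₀) = (13703, -69480).
General solution: p = 13703 + 653t, q = -69480 - 3311t for integer t.
p ≥ 0: smallest is 13703 mod 653 = 643 (at t = -20), with q = -3260.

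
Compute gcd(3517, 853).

gcd(3517, 853) = 1  (3517 = 4*853 + 105, 853 = 8*105 + 13, 105 = 8*13 + 1, 13 = 13*1).

1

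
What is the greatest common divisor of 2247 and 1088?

1

gcd(2247, 1088) = 1  (2247 = 2·1088 + 71, 1088 = 15·71 + 23, 71 = 3·23 + 2, 23 = 11·2 + 1, 2 = 2·1).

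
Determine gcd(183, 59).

1

gcd(183, 59) = 1  (183 = 3·59 + 6, 59 = 9·6 + 5, 6 = 1·5 + 1, 5 = 5·1).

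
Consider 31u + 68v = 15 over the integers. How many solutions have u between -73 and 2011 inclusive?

gcd(68, 31) = 1  (68 = 2*31 + 6, 31 = 5*6 + 1, 6 = 6*1).
Back-substituting, 31*(11) + 68*(-5) = 1.
Scale by 15: particular solution (165, -75); reduce u mod 68: (29, -13).
General solution: u = 29 + 68t, v = -13 - 31t for integer t.
-73 ≤ 29 + 68t ≤ 2011 gives t ∈ [-1, 29], which is 31 values.

31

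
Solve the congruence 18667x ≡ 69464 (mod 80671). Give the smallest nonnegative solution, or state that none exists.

gcd(80671, 18667) = 1  (80671 = 4×18667 + 6003, 18667 = 3×6003 + 658, 6003 = 9×658 + 81, 658 = 8×81 + 10, 81 = 8×10 + 1, 10 = 10×1).
1 divides 69464, so solutions exist.
Back-substituting, 18667×(-7969) + 80671×(1844) = 1.
So 18667×(-7969) ≡ 1 (mod 80671); multiply by 69464: x ≡ -553558616 (mod 80671).
Smallest nonnegative: x = -553558616 mod 80671 = 5786.

5786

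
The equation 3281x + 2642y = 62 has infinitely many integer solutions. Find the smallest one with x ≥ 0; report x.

gcd(3281, 2642) = 1.
1 divides 62, so solutions exist.
By Bézout, 3281·(215) + 2642·(-267) = 1.
Scale by 62/1 = 62: (x₀, y₀) = (13330, -16554).
General solution: x = 13330 + 2642t, y = -16554 - 3281t for integer t.
x ≥ 0: smallest is 13330 mod 2642 = 120 (at t = -5), with y = -149.

120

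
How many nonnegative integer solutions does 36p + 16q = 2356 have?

17

gcd(36, 16):
  36 = 2×16 + 4
  16 = 4×4
so gcd(36, 16) = 4.
Back-substitute for Bézout coefficients:
  4 = 36 - 2×16
  ... = 36×(1) + 16×(-2)
Scale by 589: one solution is (589, -1178). Reduce p mod 4: (1, 145).
General: p = 1 + 4t, q = 145 - 9t.
p ≥ 0 ⇒ t ≥ 0; q ≥ 0 ⇒ t ≤ 16. So t ∈ [0, 16]: 17 solutions.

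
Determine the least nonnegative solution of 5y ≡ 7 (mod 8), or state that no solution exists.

3

gcd(8, 5) = 1.
1 divides 7, so solutions exist.
By Bézout, 5*(-3) + 8*(2) = 1.
So 5*(-3) ≡ 1 (mod 8); multiply by 7: y ≡ -21 (mod 8).
Smallest nonnegative: y = -21 mod 8 = 3.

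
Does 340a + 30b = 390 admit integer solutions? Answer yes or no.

yes

gcd(340, 30) = 10  (340 = 11*30 + 10, 30 = 3*10).
10 divides 390, so integer solutions exist.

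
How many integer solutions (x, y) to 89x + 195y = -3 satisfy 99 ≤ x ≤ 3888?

20

gcd(195, 89) = 1  (195 = 2×89 + 17, 89 = 5×17 + 4, 17 = 4×4 + 1, 4 = 4×1).
Back-substituting, 89×(-46) + 195×(21) = 1.
Scale by -3: particular solution (138, -63); reduce x mod 195: (138, -63).
General solution: x = 138 + 195t, y = -63 - 89t for integer t.
99 ≤ 138 + 195t ≤ 3888 gives t ∈ [0, 19], which is 20 values.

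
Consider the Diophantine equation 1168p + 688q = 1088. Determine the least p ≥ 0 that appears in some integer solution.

gcd(1168, 688):
  1168 = 1*688 + 480
  688 = 1*480 + 208
  480 = 2*208 + 64
  208 = 3*64 + 16
  64 = 4*16
so gcd(1168, 688) = 16.
16 divides 1088, so solutions exist.
Back-substitute for Bézout coefficients:
  16 = 208 - 3*64
  ... = 1168*(-10) + 688*(17)
Scale by 1088/16 = 68: (p₀, q₀) = (-680, 1156).
General solution: p = -680 + 43t, q = 1156 - 73t for integer t.
p ≥ 0: smallest is -680 mod 43 = 8 (at t = 16), with q = -12.

8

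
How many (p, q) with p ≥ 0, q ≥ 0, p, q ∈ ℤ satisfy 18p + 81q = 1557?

10

gcd(81, 18):
  81 = 4×18 + 9
  18 = 2×9
so gcd(81, 18) = 9.
Back-substitute for Bézout coefficients:
  9 = 81 - 4×18
  ... = 18×(-4) + 81×(1)
Scale by 173: one solution is (-692, 173). Reduce p mod 9: (1, 19).
General: p = 1 + 9t, q = 19 - 2t.
p ≥ 0 ⇒ t ≥ 0; q ≥ 0 ⇒ t ≤ 9. So t ∈ [0, 9]: 10 solutions.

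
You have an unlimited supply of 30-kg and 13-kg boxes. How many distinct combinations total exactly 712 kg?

Need nonnegative integers with 30j + 13k = 712.
gcd(30, 13) = 1, and 30·(-3) + 13·(7) = 1.
So (j₀, k₀) = (-2136, 4984); general j = -2136 + 13t, k = 4984 - 30t.
j ≥ 0 ⇒ t ≥ 165; k ≥ 0 ⇒ t ≤ 166. That's 2 values of t.

2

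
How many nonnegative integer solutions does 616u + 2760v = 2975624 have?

14

gcd(2760, 616) = 8  (2760 = 4·616 + 296, 616 = 2·296 + 24, 296 = 12·24 + 8, 24 = 3·8).
Back-substituting, 616·(-112) + 2760·(25) = 8.
Scale by 371953: one solution is (-41658736, 9298825). Reduce u mod 345: (14, 1075).
General: u = 14 + 345t, v = 1075 - 77t.
u ≥ 0 ⇒ t ≥ 0; v ≥ 0 ⇒ t ≤ 13. So t ∈ [0, 13]: 14 solutions.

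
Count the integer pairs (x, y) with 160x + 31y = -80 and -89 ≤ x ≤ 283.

gcd(160, 31) = 1.
By Bézout, 160×(-6) + 31×(31) = 1.
Particular solution: (15, -80).
General solution: x = 15 + 31t, y = -80 - 160t for integer t.
-89 ≤ 15 + 31t ≤ 283 gives t ∈ [-3, 8], which is 12 values.

12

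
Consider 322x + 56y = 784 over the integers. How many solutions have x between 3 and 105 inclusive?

gcd(322, 56):
  322 = 5×56 + 42
  56 = 1×42 + 14
  42 = 3×14
so gcd(322, 56) = 14.
Back-substitute for Bézout coefficients:
  14 = 56 - 1×42
  ... = 322×(-1) + 56×(6)
Scale by 56: particular solution (-56, 336); reduce x mod 4: (0, 14).
General solution: x = 0 + 4t, y = 14 - 23t for integer t.
3 ≤ 0 + 4t ≤ 105 gives t ∈ [1, 26], which is 26 values.

26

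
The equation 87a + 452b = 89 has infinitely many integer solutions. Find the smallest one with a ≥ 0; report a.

27

gcd(452, 87):
  452 = 5*87 + 17
  87 = 5*17 + 2
  17 = 8*2 + 1
  2 = 2*1
so gcd(452, 87) = 1.
1 divides 89, so solutions exist.
Back-substitute for Bézout coefficients:
  1 = 17 - 8*2
  ... = 87*(-213) + 452*(41)
Scale by 89/1 = 89: (a₀, b₀) = (-18957, 3649).
General solution: a = -18957 + 452t, b = 3649 - 87t for integer t.
a ≥ 0: smallest is -18957 mod 452 = 27 (at t = 42), with b = -5.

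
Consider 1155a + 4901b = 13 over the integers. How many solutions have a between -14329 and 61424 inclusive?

16

gcd(4901, 1155):
  4901 = 4×1155 + 281
  1155 = 4×281 + 31
  281 = 9×31 + 2
  31 = 15×2 + 1
  2 = 2×1
so gcd(4901, 1155) = 1.
Back-substitute for Bézout coefficients:
  1 = 31 - 15×2
  ... = 1155×(2372) + 4901×(-559)
Scale by 13: particular solution (30836, -7267); reduce a mod 4901: (1430, -337).
General solution: a = 1430 + 4901t, b = -337 - 1155t for integer t.
-14329 ≤ 1430 + 4901t ≤ 61424 gives t ∈ [-3, 12], which is 16 values.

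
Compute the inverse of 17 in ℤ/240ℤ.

gcd(240, 17) = 1.
By Bézout, 17·(113) + 240·(-8) = 1.
So 17·113 ≡ 1 (mod 240), and 113 mod 240 = 113.

113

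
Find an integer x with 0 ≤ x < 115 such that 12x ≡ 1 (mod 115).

gcd(115, 12):
  115 = 9·12 + 7
  12 = 1·7 + 5
  7 = 1·5 + 2
  5 = 2·2 + 1
  2 = 2·1
so gcd(115, 12) = 1.
Back-substitute for Bézout coefficients:
  1 = 5 - 2·2
  ... = 12·(48) + 115·(-5)
So 12·48 ≡ 1 (mod 115), and 48 mod 115 = 48.

48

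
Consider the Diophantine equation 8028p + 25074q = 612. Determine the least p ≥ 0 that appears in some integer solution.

gcd(25074, 8028) = 18  (25074 = 3*8028 + 990, 8028 = 8*990 + 108, 990 = 9*108 + 18, 108 = 6*18).
18 divides 612, so solutions exist.
Back-substituting, 8028*(-228) + 25074*(73) = 18.
Scale by 612/18 = 34: (p₀, q₀) = (-7752, 2482).
General solution: p = -7752 + 1393t, q = 2482 - 446t for integer t.
p ≥ 0: smallest is -7752 mod 1393 = 606 (at t = 6), with q = -194.

606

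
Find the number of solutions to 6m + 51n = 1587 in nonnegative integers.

16

gcd(51, 6) = 3  (51 = 8·6 + 3, 6 = 2·3).
Back-substituting, 6·(-8) + 51·(1) = 3.
Scale by 529: one solution is (-4232, 529). Reduce m mod 17: (1, 31).
General: m = 1 + 17t, n = 31 - 2t.
m ≥ 0 ⇒ t ≥ 0; n ≥ 0 ⇒ t ≤ 15. So t ∈ [0, 15]: 16 solutions.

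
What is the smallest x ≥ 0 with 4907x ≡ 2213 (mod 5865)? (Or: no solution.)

2269

gcd(5865, 4907) = 1.
1 divides 2213, so solutions exist.
By Bézout, 4907·(-802) + 5865·(671) = 1.
So 4907·(-802) ≡ 1 (mod 5865); multiply by 2213: x ≡ -1774826 (mod 5865).
Smallest nonnegative: x = -1774826 mod 5865 = 2269.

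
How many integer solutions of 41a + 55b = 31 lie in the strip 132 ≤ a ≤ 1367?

gcd(55, 41) = 1  (55 = 1×41 + 14, 41 = 2×14 + 13, 14 = 1×13 + 1, 13 = 13×1).
Back-substituting, 41×(-4) + 55×(3) = 1.
Scale by 31: particular solution (-124, 93); reduce a mod 55: (41, -30).
General solution: a = 41 + 55t, b = -30 - 41t for integer t.
132 ≤ 41 + 55t ≤ 1367 gives t ∈ [2, 24], which is 23 values.

23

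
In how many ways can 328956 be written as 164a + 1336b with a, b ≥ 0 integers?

gcd(1336, 164) = 4  (1336 = 8·164 + 24, 164 = 6·24 + 20, 24 = 1·20 + 4, 20 = 5·4).
Back-substituting, 164·(-57) + 1336·(7) = 4.
Scale by 82239: one solution is (-4687623, 575673). Reduce a mod 334: (67, 238).
General: a = 67 + 334t, b = 238 - 41t.
a ≥ 0 ⇒ t ≥ 0; b ≥ 0 ⇒ t ≤ 5. So t ∈ [0, 5]: 6 solutions.

6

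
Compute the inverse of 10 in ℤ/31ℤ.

gcd(31, 10) = 1.
By Bézout, 10×(-3) + 31×(1) = 1.
So 10×-3 ≡ 1 (mod 31), and -3 mod 31 = 28.

28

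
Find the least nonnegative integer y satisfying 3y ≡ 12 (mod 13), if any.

4

gcd(13, 3) = 1  (13 = 4·3 + 1, 3 = 3·1).
1 divides 12, so solutions exist.
Back-substituting, 3·(-4) + 13·(1) = 1.
So 3·(-4) ≡ 1 (mod 13); multiply by 12: y ≡ -48 (mod 13).
Smallest nonnegative: y = -48 mod 13 = 4.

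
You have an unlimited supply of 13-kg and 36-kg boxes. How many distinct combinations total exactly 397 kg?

1

Need nonnegative integers with 13j + 36k = 397.
gcd(13, 36) = 1, and 13·(-11) + 36·(4) = 1.
So (j₀, k₀) = (-4367, 1588); general j = -4367 + 36t, k = 1588 - 13t.
j ≥ 0 ⇒ t ≥ 122; k ≥ 0 ⇒ t ≤ 122. That's 1 value of t.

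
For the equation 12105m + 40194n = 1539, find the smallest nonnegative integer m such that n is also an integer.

gcd(40194, 12105):
  40194 = 3*12105 + 3879
  12105 = 3*3879 + 468
  3879 = 8*468 + 135
  468 = 3*135 + 63
  135 = 2*63 + 9
  63 = 7*9
so gcd(40194, 12105) = 9.
9 divides 1539, so solutions exist.
Back-substitute for Bézout coefficients:
  9 = 135 - 2*63
  ... = 12105*(-601) + 40194*(181)
Scale by 1539/9 = 171: (m₀, n₀) = (-102771, 30951).
General solution: m = -102771 + 4466t, n = 30951 - 1345t for integer t.
m ≥ 0: smallest is -102771 mod 4466 = 4413 (at t = 24), with n = -1329.

4413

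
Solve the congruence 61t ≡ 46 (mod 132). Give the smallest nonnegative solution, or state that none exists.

70

gcd(132, 61):
  132 = 2×61 + 10
  61 = 6×10 + 1
  10 = 10×1
so gcd(132, 61) = 1.
1 divides 46, so solutions exist.
Back-substitute for Bézout coefficients:
  1 = 61 - 6×10
  ... = 61×(13) + 132×(-6)
So 61×(13) ≡ 1 (mod 132); multiply by 46: t ≡ 598 (mod 132).
Smallest nonnegative: t = 598 mod 132 = 70.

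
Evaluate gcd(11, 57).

gcd(57, 11):
  57 = 5·11 + 2
  11 = 5·2 + 1
  2 = 2·1
so gcd(57, 11) = 1.

1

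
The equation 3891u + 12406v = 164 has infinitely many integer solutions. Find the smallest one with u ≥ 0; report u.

1878

gcd(12406, 3891):
  12406 = 3·3891 + 733
  3891 = 5·733 + 226
  733 = 3·226 + 55
  226 = 4·55 + 6
  55 = 9·6 + 1
  6 = 6·1
so gcd(12406, 3891) = 1.
1 divides 164, so solutions exist.
Back-substitute for Bézout coefficients:
  1 = 55 - 9·6
  ... = 3891·(-2031) + 12406·(637)
Scale by 164/1 = 164: (u₀, v₀) = (-333084, 104468).
General solution: u = -333084 + 12406t, v = 104468 - 3891t for integer t.
u ≥ 0: smallest is -333084 mod 12406 = 1878 (at t = 27), with v = -589.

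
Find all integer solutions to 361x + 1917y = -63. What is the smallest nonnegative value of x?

gcd(1917, 361):
  1917 = 5·361 + 112
  361 = 3·112 + 25
  112 = 4·25 + 12
  25 = 2·12 + 1
  12 = 12·1
so gcd(1917, 361) = 1.
1 divides -63, so solutions exist.
Back-substitute for Bézout coefficients:
  1 = 25 - 2·12
  ... = 361·(154) + 1917·(-29)
Scale by -63/1 = -63: (x₀, y₀) = (-9702, 1827).
General solution: x = -9702 + 1917t, y = 1827 - 361t for integer t.
x ≥ 0: smallest is -9702 mod 1917 = 1800 (at t = 6), with y = -339.

1800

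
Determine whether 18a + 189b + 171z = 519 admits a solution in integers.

no

gcd(189, 18) = 9  (189 = 10·18 + 9, 18 = 2·9).
gcd(9, 171) = 9.
9 does not divide 519 (remainder 6), so no integer solutions.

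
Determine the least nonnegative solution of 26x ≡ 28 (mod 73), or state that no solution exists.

46

gcd(73, 26) = 1  (73 = 2*26 + 21, 26 = 1*21 + 5, 21 = 4*5 + 1, 5 = 5*1).
1 divides 28, so solutions exist.
Back-substituting, 26*(-14) + 73*(5) = 1.
So 26*(-14) ≡ 1 (mod 73); multiply by 28: x ≡ -392 (mod 73).
Smallest nonnegative: x = -392 mod 73 = 46.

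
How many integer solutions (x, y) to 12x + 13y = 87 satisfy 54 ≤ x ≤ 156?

8

gcd(13, 12) = 1  (13 = 1·12 + 1, 12 = 12·1).
Back-substituting, 12·(-1) + 13·(1) = 1.
Scale by 87: particular solution (-87, 87); reduce x mod 13: (4, 3).
General solution: x = 4 + 13t, y = 3 - 12t for integer t.
54 ≤ 4 + 13t ≤ 156 gives t ∈ [4, 11], which is 8 values.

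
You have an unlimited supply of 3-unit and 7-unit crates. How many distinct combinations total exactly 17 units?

Need nonnegative integers with 3j + 7k = 17.
gcd(3, 7) = 1, and 3·(-2) + 7·(1) = 1.
So (j₀, k₀) = (-34, 17); general j = -34 + 7t, k = 17 - 3t.
j ≥ 0 ⇒ t ≥ 5; k ≥ 0 ⇒ t ≤ 5. That's 1 value of t.

1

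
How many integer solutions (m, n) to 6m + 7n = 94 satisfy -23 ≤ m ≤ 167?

27

gcd(7, 6) = 1  (7 = 1×6 + 1, 6 = 6×1).
Back-substituting, 6×(-1) + 7×(1) = 1.
Scale by 94: particular solution (-94, 94); reduce m mod 7: (4, 10).
General solution: m = 4 + 7t, n = 10 - 6t for integer t.
-23 ≤ 4 + 7t ≤ 167 gives t ∈ [-3, 23], which is 27 values.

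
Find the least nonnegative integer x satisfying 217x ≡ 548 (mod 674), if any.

456

gcd(674, 217) = 1.
1 divides 548, so solutions exist.
By Bézout, 217×(205) + 674×(-66) = 1.
So 217×(205) ≡ 1 (mod 674); multiply by 548: x ≡ 112340 (mod 674).
Smallest nonnegative: x = 112340 mod 674 = 456.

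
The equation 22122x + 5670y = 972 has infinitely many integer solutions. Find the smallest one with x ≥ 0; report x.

171

gcd(22122, 5670):
  22122 = 3×5670 + 5112
  5670 = 1×5112 + 558
  5112 = 9×558 + 90
  558 = 6×90 + 18
  90 = 5×18
so gcd(22122, 5670) = 18.
18 divides 972, so solutions exist.
Back-substitute for Bézout coefficients:
  18 = 558 - 6×90
  ... = 22122×(-61) + 5670×(238)
Scale by 972/18 = 54: (x₀, y₀) = (-3294, 12852).
General solution: x = -3294 + 315t, y = 12852 - 1229t for integer t.
x ≥ 0: smallest is -3294 mod 315 = 171 (at t = 11), with y = -667.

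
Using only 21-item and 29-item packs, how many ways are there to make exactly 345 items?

Need nonnegative integers with 21j + 29k = 345.
gcd(21, 29) = 1, and 21·(-11) + 29·(8) = 1.
So (j₀, k₀) = (-3795, 2760); general j = -3795 + 29t, k = 2760 - 21t.
j ≥ 0 ⇒ t ≥ 131; k ≥ 0 ⇒ t ≤ 131. That's 1 value of t.

1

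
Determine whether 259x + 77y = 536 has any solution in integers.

no

gcd(259, 77) = 7.
7 does not divide 536 (remainder 4), so no integer solutions.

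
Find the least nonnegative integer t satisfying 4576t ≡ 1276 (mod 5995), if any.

gcd(5995, 4576) = 11  (5995 = 1×4576 + 1419, 4576 = 3×1419 + 319, 1419 = 4×319 + 143, 319 = 2×143 + 33, 143 = 4×33 + 11, 33 = 3×11).
11 divides 1276, so solutions exist.
Back-substituting, 4576×(-169) + 5995×(129) = 11.
So 4576×(-169) ≡ 11 (mod 5995); multiply by 116: t ≡ -19604 (mod 545).
Smallest nonnegative: t = -19604 mod 545 = 16.

16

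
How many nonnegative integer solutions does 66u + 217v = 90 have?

gcd(217, 66) = 1  (217 = 3·66 + 19, 66 = 3·19 + 9, 19 = 2·9 + 1, 9 = 9·1).
Back-substituting, 66·(-23) + 217·(7) = 1.
Scale by 90: one solution is (-2070, 630). Reduce u mod 217: (100, -30).
General: u = 100 + 217t, v = -30 - 66t.
u ≥ 0 ⇒ t ≥ 0; v ≥ 0 ⇒ t ≤ -1. So t ∈ [0, -1]: 0 solutions.

0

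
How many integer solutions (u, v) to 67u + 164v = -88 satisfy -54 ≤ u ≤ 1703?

gcd(164, 67):
  164 = 2×67 + 30
  67 = 2×30 + 7
  30 = 4×7 + 2
  7 = 3×2 + 1
  2 = 2×1
so gcd(164, 67) = 1.
Back-substitute for Bézout coefficients:
  1 = 7 - 3×2
  ... = 67×(71) + 164×(-29)
Scale by -88: particular solution (-6248, 2552); reduce u mod 164: (148, -61).
General solution: u = 148 + 164t, v = -61 - 67t for integer t.
-54 ≤ 148 + 164t ≤ 1703 gives t ∈ [-1, 9], which is 11 values.

11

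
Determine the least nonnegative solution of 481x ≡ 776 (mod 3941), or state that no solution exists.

18

gcd(3941, 481) = 1.
1 divides 776, so solutions exist.
By Bézout, 481×(-1229) + 3941×(150) = 1.
So 481×(-1229) ≡ 1 (mod 3941); multiply by 776: x ≡ -953704 (mod 3941).
Smallest nonnegative: x = -953704 mod 3941 = 18.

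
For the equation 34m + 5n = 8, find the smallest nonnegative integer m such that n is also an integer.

2

gcd(34, 5):
  34 = 6·5 + 4
  5 = 1·4 + 1
  4 = 4·1
so gcd(34, 5) = 1.
1 divides 8, so solutions exist.
Back-substitute for Bézout coefficients:
  1 = 5 - 1·4
  ... = 34·(-1) + 5·(7)
Scale by 8/1 = 8: (m₀, n₀) = (-8, 56).
General solution: m = -8 + 5t, n = 56 - 34t for integer t.
m ≥ 0: smallest is -8 mod 5 = 2 (at t = 2), with n = -12.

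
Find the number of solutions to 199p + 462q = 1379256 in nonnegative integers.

gcd(462, 199):
  462 = 2*199 + 64
  199 = 3*64 + 7
  64 = 9*7 + 1
  7 = 7*1
so gcd(462, 199) = 1.
Back-substitute for Bézout coefficients:
  1 = 64 - 9*7
  ... = 199*(-65) + 462*(28)
Scale by 1379256: one solution is (-89651640, 38619168). Reduce p mod 462: (384, 2820).
General: p = 384 + 462t, q = 2820 - 199t.
p ≥ 0 ⇒ t ≥ 0; q ≥ 0 ⇒ t ≤ 14. So t ∈ [0, 14]: 15 solutions.

15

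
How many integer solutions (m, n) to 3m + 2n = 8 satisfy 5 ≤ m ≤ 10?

gcd(3, 2) = 1  (3 = 1×2 + 1, 2 = 2×1).
Back-substituting, 3×(1) + 2×(-1) = 1.
Scale by 8: particular solution (8, -8); reduce m mod 2: (0, 4).
General solution: m = 0 + 2t, n = 4 - 3t for integer t.
5 ≤ 0 + 2t ≤ 10 gives t ∈ [3, 5], which is 3 values.

3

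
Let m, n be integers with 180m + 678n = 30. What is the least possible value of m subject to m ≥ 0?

gcd(678, 180) = 6.
6 divides 30, so solutions exist.
By Bézout, 180×(49) + 678×(-13) = 6.
Scale by 30/6 = 5: (m₀, n₀) = (245, -65).
General solution: m = 245 + 113t, n = -65 - 30t for integer t.
m ≥ 0: smallest is 245 mod 113 = 19 (at t = -2), with n = -5.

19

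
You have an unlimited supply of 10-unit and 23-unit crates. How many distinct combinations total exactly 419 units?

Need nonnegative integers with 10j + 23k = 419.
gcd(10, 23) = 1, and 10·(7) + 23·(-3) = 1.
So (j₀, k₀) = (2933, -1257); general j = 2933 + 23t, k = -1257 - 10t.
j ≥ 0 ⇒ t ≥ -127; k ≥ 0 ⇒ t ≤ -126. That's 2 values of t.

2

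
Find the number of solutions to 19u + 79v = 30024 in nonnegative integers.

20

gcd(79, 19):
  79 = 4*19 + 3
  19 = 6*3 + 1
  3 = 3*1
so gcd(79, 19) = 1.
Back-substitute for Bézout coefficients:
  1 = 19 - 6*3
  ... = 19*(25) + 79*(-6)
Scale by 30024: one solution is (750600, -180144). Reduce u mod 79: (21, 375).
General: u = 21 + 79t, v = 375 - 19t.
u ≥ 0 ⇒ t ≥ 0; v ≥ 0 ⇒ t ≤ 19. So t ∈ [0, 19]: 20 solutions.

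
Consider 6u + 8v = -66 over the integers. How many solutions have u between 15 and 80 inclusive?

gcd(8, 6):
  8 = 1×6 + 2
  6 = 3×2
so gcd(8, 6) = 2.
Back-substitute for Bézout coefficients:
  2 = 8 - 1×6
  ... = 6×(-1) + 8×(1)
Scale by -33: particular solution (33, -33); reduce u mod 4: (1, -9).
General solution: u = 1 + 4t, v = -9 - 3t for integer t.
15 ≤ 1 + 4t ≤ 80 gives t ∈ [4, 19], which is 16 values.

16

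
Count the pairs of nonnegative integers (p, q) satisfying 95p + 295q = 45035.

gcd(295, 95):
  295 = 3*95 + 10
  95 = 9*10 + 5
  10 = 2*5
so gcd(295, 95) = 5.
Back-substitute for Bézout coefficients:
  5 = 95 - 9*10
  ... = 95*(28) + 295*(-9)
Scale by 9007: one solution is (252196, -81063). Reduce p mod 59: (30, 143).
General: p = 30 + 59t, q = 143 - 19t.
p ≥ 0 ⇒ t ≥ 0; q ≥ 0 ⇒ t ≤ 7. So t ∈ [0, 7]: 8 solutions.

8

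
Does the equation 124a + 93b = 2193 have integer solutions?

gcd(124, 93) = 31  (124 = 1×93 + 31, 93 = 3×31).
31 does not divide 2193 (remainder 23), so no integer solutions.

no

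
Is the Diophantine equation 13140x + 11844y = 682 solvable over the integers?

no

gcd(13140, 11844):
  13140 = 1×11844 + 1296
  11844 = 9×1296 + 180
  1296 = 7×180 + 36
  180 = 5×36
so gcd(13140, 11844) = 36.
36 does not divide 682 (remainder 34), so no integer solutions.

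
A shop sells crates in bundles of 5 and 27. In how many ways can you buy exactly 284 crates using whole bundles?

Need nonnegative integers with 5j + 27k = 284.
gcd(5, 27) = 1, and 5·(11) + 27·(-2) = 1.
So (j₀, k₀) = (3124, -568); general j = 3124 + 27t, k = -568 - 5t.
j ≥ 0 ⇒ t ≥ -115; k ≥ 0 ⇒ t ≤ -114. That's 2 values of t.

2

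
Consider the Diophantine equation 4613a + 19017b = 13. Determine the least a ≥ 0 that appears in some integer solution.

gcd(19017, 4613) = 1  (19017 = 4×4613 + 565, 4613 = 8×565 + 93, 565 = 6×93 + 7, 93 = 13×7 + 2, 7 = 3×2 + 1, 2 = 2×1).
1 divides 13, so solutions exist.
Back-substituting, 4613×(-8179) + 19017×(1984) = 1.
Scale by 13/1 = 13: (a₀, b₀) = (-106327, 25792).
General solution: a = -106327 + 19017t, b = 25792 - 4613t for integer t.
a ≥ 0: smallest is -106327 mod 19017 = 7775 (at t = 6), with b = -1886.

7775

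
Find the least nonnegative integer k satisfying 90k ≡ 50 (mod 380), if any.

9

gcd(380, 90) = 10  (380 = 4·90 + 20, 90 = 4·20 + 10, 20 = 2·10).
10 divides 50, so solutions exist.
Back-substituting, 90·(17) + 380·(-4) = 10.
So 90·(17) ≡ 10 (mod 380); multiply by 5: k ≡ 85 (mod 38).
Smallest nonnegative: k = 85 mod 38 = 9.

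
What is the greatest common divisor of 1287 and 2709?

gcd(2709, 1287):
  2709 = 2*1287 + 135
  1287 = 9*135 + 72
  135 = 1*72 + 63
  72 = 1*63 + 9
  63 = 7*9
so gcd(2709, 1287) = 9.

9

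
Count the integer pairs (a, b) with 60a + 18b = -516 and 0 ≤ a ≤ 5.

2

gcd(60, 18):
  60 = 3·18 + 6
  18 = 3·6
so gcd(60, 18) = 6.
Back-substitute for Bézout coefficients:
  6 = 60 - 3·18
  ... = 60·(1) + 18·(-3)
Scale by -86: particular solution (-86, 258); reduce a mod 3: (1, -32).
General solution: a = 1 + 3t, b = -32 - 10t for integer t.
0 ≤ 1 + 3t ≤ 5 gives t ∈ [0, 1], which is 2 values.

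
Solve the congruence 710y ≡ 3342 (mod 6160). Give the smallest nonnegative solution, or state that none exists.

gcd(6160, 710):
  6160 = 8×710 + 480
  710 = 1×480 + 230
  480 = 2×230 + 20
  230 = 11×20 + 10
  20 = 2×10
so gcd(6160, 710) = 10.
10 does not divide 3342, so the congruence has no solution.

no solution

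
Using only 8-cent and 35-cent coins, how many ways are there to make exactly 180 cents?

1

Need nonnegative integers with 8j + 35k = 180.
gcd(8, 35) = 1, and 8·(-13) + 35·(3) = 1.
So (j₀, k₀) = (-2340, 540); general j = -2340 + 35t, k = 540 - 8t.
j ≥ 0 ⇒ t ≥ 67; k ≥ 0 ⇒ t ≤ 67. That's 1 value of t.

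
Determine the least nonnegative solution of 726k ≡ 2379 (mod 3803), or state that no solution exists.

gcd(3803, 726) = 1  (3803 = 5*726 + 173, 726 = 4*173 + 34, 173 = 5*34 + 3, 34 = 11*3 + 1, 3 = 3*1).
1 divides 2379, so solutions exist.
Back-substituting, 726*(1231) + 3803*(-235) = 1.
So 726*(1231) ≡ 1 (mod 3803); multiply by 2379: k ≡ 2928549 (mod 3803).
Smallest nonnegative: k = 2928549 mod 3803 = 239.

239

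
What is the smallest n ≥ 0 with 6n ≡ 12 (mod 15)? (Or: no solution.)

2

gcd(15, 6) = 3  (15 = 2×6 + 3, 6 = 2×3).
3 divides 12, so solutions exist.
Back-substituting, 6×(-2) + 15×(1) = 3.
So 6×(-2) ≡ 3 (mod 15); multiply by 4: n ≡ -8 (mod 5).
Smallest nonnegative: n = -8 mod 5 = 2.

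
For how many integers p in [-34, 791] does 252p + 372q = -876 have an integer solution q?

27

gcd(372, 252) = 12  (372 = 1·252 + 120, 252 = 2·120 + 12, 120 = 10·12).
Back-substituting, 252·(3) + 372·(-2) = 12.
Scale by -73: particular solution (-219, 146); reduce p mod 31: (29, -22).
General solution: p = 29 + 31t, q = -22 - 21t for integer t.
-34 ≤ 29 + 31t ≤ 791 gives t ∈ [-2, 24], which is 27 values.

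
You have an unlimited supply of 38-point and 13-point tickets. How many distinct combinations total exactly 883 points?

2

Need nonnegative integers with 38j + 13k = 883.
gcd(38, 13) = 1, and 38·(-1) + 13·(3) = 1.
So (j₀, k₀) = (-883, 2649); general j = -883 + 13t, k = 2649 - 38t.
j ≥ 0 ⇒ t ≥ 68; k ≥ 0 ⇒ t ≤ 69. That's 2 values of t.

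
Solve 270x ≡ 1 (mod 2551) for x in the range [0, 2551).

274

gcd(2551, 270) = 1.
By Bézout, 270×(274) + 2551×(-29) = 1.
So 270×274 ≡ 1 (mod 2551), and 274 mod 2551 = 274.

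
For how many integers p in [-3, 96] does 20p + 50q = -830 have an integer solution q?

20

gcd(50, 20) = 10  (50 = 2×20 + 10, 20 = 2×10).
Back-substituting, 20×(-2) + 50×(1) = 10.
Scale by -83: particular solution (166, -83); reduce p mod 5: (1, -17).
General solution: p = 1 + 5t, q = -17 - 2t for integer t.
-3 ≤ 1 + 5t ≤ 96 gives t ∈ [0, 19], which is 20 values.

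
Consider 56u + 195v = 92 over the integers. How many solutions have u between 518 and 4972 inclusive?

gcd(195, 56) = 1.
By Bézout, 56·(-94) + 195·(27) = 1.
Particular solution: (127, -36).
General solution: u = 127 + 195t, v = -36 - 56t for integer t.
518 ≤ 127 + 195t ≤ 4972 gives t ∈ [3, 24], which is 22 values.

22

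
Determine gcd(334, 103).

1

gcd(334, 103):
  334 = 3·103 + 25
  103 = 4·25 + 3
  25 = 8·3 + 1
  3 = 3·1
so gcd(334, 103) = 1.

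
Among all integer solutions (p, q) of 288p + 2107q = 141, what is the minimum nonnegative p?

gcd(2107, 288) = 1  (2107 = 7*288 + 91, 288 = 3*91 + 15, 91 = 6*15 + 1, 15 = 15*1).
1 divides 141, so solutions exist.
Back-substituting, 288*(-139) + 2107*(19) = 1.
Scale by 141/1 = 141: (p₀, q₀) = (-19599, 2679).
General solution: p = -19599 + 2107t, q = 2679 - 288t for integer t.
p ≥ 0: smallest is -19599 mod 2107 = 1471 (at t = 10), with q = -201.

1471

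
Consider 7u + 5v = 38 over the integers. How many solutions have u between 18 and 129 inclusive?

23

gcd(7, 5):
  7 = 1·5 + 2
  5 = 2·2 + 1
  2 = 2·1
so gcd(7, 5) = 1.
Back-substitute for Bézout coefficients:
  1 = 5 - 2·2
  ... = 7·(-2) + 5·(3)
Scale by 38: particular solution (-76, 114); reduce u mod 5: (4, 2).
General solution: u = 4 + 5t, v = 2 - 7t for integer t.
18 ≤ 4 + 5t ≤ 129 gives t ∈ [3, 25], which is 23 values.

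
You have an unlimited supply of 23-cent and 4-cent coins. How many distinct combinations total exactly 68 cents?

Need nonnegative integers with 23j + 4k = 68.
gcd(23, 4) = 1, and 23·(-1) + 4·(6) = 1.
So (j₀, k₀) = (-68, 408); general j = -68 + 4t, k = 408 - 23t.
j ≥ 0 ⇒ t ≥ 17; k ≥ 0 ⇒ t ≤ 17. That's 1 value of t.

1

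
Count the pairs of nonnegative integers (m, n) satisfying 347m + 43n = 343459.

23

gcd(347, 43) = 1.
By Bézout, 347·(-14) + 43·(113) = 1.
One solution: (6, 7939).
General: m = 6 + 43t, n = 7939 - 347t.
m ≥ 0 ⇒ t ≥ 0; n ≥ 0 ⇒ t ≤ 22. So t ∈ [0, 22]: 23 solutions.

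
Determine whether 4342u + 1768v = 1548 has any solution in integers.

gcd(4342, 1768):
  4342 = 2*1768 + 806
  1768 = 2*806 + 156
  806 = 5*156 + 26
  156 = 6*26
so gcd(4342, 1768) = 26.
26 does not divide 1548 (remainder 14), so no integer solutions.

no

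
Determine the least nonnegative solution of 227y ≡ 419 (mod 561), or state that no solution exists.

118

gcd(561, 227) = 1  (561 = 2×227 + 107, 227 = 2×107 + 13, 107 = 8×13 + 3, 13 = 4×3 + 1, 3 = 3×1).
1 divides 419, so solutions exist.
Back-substituting, 227×(173) + 561×(-70) = 1.
So 227×(173) ≡ 1 (mod 561); multiply by 419: y ≡ 72487 (mod 561).
Smallest nonnegative: y = 72487 mod 561 = 118.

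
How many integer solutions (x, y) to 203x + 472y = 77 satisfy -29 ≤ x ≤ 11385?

24

gcd(472, 203) = 1  (472 = 2×203 + 66, 203 = 3×66 + 5, 66 = 13×5 + 1, 5 = 5×1).
Back-substituting, 203×(-93) + 472×(40) = 1.
Scale by 77: particular solution (-7161, 3080); reduce x mod 472: (391, -168).
General solution: x = 391 + 472t, y = -168 - 203t for integer t.
-29 ≤ 391 + 472t ≤ 11385 gives t ∈ [0, 23], which is 24 values.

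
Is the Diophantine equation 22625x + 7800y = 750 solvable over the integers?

gcd(22625, 7800) = 25.
25 divides 750, so integer solutions exist.

yes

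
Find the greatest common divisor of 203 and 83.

gcd(203, 83) = 1  (203 = 2*83 + 37, 83 = 2*37 + 9, 37 = 4*9 + 1, 9 = 9*1).

1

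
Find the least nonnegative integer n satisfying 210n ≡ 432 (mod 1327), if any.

gcd(1327, 210):
  1327 = 6·210 + 67
  210 = 3·67 + 9
  67 = 7·9 + 4
  9 = 2·4 + 1
  4 = 4·1
so gcd(1327, 210) = 1.
1 divides 432, so solutions exist.
Back-substitute for Bézout coefficients:
  1 = 9 - 2·4
  ... = 210·(297) + 1327·(-47)
So 210·(297) ≡ 1 (mod 1327); multiply by 432: n ≡ 128304 (mod 1327).
Smallest nonnegative: n = 128304 mod 1327 = 912.

912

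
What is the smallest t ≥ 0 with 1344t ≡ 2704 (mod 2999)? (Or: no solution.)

1323

gcd(2999, 1344):
  2999 = 2*1344 + 311
  1344 = 4*311 + 100
  311 = 3*100 + 11
  100 = 9*11 + 1
  11 = 11*1
so gcd(2999, 1344) = 1.
1 divides 2704, so solutions exist.
Back-substitute for Bézout coefficients:
  1 = 100 - 9*11
  ... = 1344*(270) + 2999*(-121)
So 1344*(270) ≡ 1 (mod 2999); multiply by 2704: t ≡ 730080 (mod 2999).
Smallest nonnegative: t = 730080 mod 2999 = 1323.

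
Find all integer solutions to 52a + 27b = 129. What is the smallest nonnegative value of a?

3

gcd(52, 27):
  52 = 1·27 + 25
  27 = 1·25 + 2
  25 = 12·2 + 1
  2 = 2·1
so gcd(52, 27) = 1.
1 divides 129, so solutions exist.
Back-substitute for Bézout coefficients:
  1 = 25 - 12·2
  ... = 52·(13) + 27·(-25)
Scale by 129/1 = 129: (a₀, b₀) = (1677, -3225).
General solution: a = 1677 + 27t, b = -3225 - 52t for integer t.
a ≥ 0: smallest is 1677 mod 27 = 3 (at t = -62), with b = -1.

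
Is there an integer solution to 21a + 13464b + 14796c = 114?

gcd(13464, 21) = 3  (13464 = 641×21 + 3, 21 = 7×3).
gcd(3, 14796) = 3.
3 divides 114, so integer solutions exist.

yes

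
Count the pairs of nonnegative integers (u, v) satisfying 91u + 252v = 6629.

gcd(252, 91) = 7  (252 = 2×91 + 70, 91 = 1×70 + 21, 70 = 3×21 + 7, 21 = 3×7).
Back-substituting, 91×(-11) + 252×(4) = 7.
Scale by 947: one solution is (-10417, 3788). Reduce u mod 36: (23, 18).
General: u = 23 + 36t, v = 18 - 13t.
u ≥ 0 ⇒ t ≥ 0; v ≥ 0 ⇒ t ≤ 1. So t ∈ [0, 1]: 2 solutions.

2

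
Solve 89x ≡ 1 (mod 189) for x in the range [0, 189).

gcd(189, 89) = 1  (189 = 2×89 + 11, 89 = 8×11 + 1, 11 = 11×1).
Back-substituting, 89×(17) + 189×(-8) = 1.
So 89×17 ≡ 1 (mod 189), and 17 mod 189 = 17.

17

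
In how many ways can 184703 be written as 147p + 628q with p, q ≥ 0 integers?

gcd(628, 147):
  628 = 4×147 + 40
  147 = 3×40 + 27
  40 = 1×27 + 13
  27 = 2×13 + 1
  13 = 13×1
so gcd(628, 147) = 1.
Back-substitute for Bézout coefficients:
  1 = 27 - 2×13
  ... = 147×(47) + 628×(-11)
Scale by 184703: one solution is (8681041, -2031733). Reduce p mod 628: (197, 248).
General: p = 197 + 628t, q = 248 - 147t.
p ≥ 0 ⇒ t ≥ 0; q ≥ 0 ⇒ t ≤ 1. So t ∈ [0, 1]: 2 solutions.

2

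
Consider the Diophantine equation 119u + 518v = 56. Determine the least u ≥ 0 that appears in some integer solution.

gcd(518, 119) = 7  (518 = 4*119 + 42, 119 = 2*42 + 35, 42 = 1*35 + 7, 35 = 5*7).
7 divides 56, so solutions exist.
Back-substituting, 119*(-13) + 518*(3) = 7.
Scale by 56/7 = 8: (u₀, v₀) = (-104, 24).
General solution: u = -104 + 74t, v = 24 - 17t for integer t.
u ≥ 0: smallest is -104 mod 74 = 44 (at t = 2), with v = -10.

44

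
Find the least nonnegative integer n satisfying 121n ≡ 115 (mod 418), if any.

no solution

gcd(418, 121) = 11  (418 = 3·121 + 55, 121 = 2·55 + 11, 55 = 5·11).
11 does not divide 115, so the congruence has no solution.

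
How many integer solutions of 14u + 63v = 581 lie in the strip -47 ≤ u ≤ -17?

gcd(63, 14) = 7  (63 = 4×14 + 7, 14 = 2×7).
Back-substituting, 14×(-4) + 63×(1) = 7.
Scale by 83: particular solution (-332, 83); reduce u mod 9: (1, 9).
General solution: u = 1 + 9t, v = 9 - 2t for integer t.
-47 ≤ 1 + 9t ≤ -17 gives t ∈ [-5, -2], which is 4 values.

4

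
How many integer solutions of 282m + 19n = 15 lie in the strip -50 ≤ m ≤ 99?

gcd(282, 19) = 1  (282 = 14*19 + 16, 19 = 1*16 + 3, 16 = 5*3 + 1, 3 = 3*1).
Back-substituting, 282*(6) + 19*(-89) = 1.
Scale by 15: particular solution (90, -1335); reduce m mod 19: (14, -207).
General solution: m = 14 + 19t, n = -207 - 282t for integer t.
-50 ≤ 14 + 19t ≤ 99 gives t ∈ [-3, 4], which is 8 values.

8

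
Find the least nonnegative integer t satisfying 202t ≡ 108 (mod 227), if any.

32

gcd(227, 202):
  227 = 1·202 + 25
  202 = 8·25 + 2
  25 = 12·2 + 1
  2 = 2·1
so gcd(227, 202) = 1.
1 divides 108, so solutions exist.
Back-substitute for Bézout coefficients:
  1 = 25 - 12·2
  ... = 202·(-109) + 227·(97)
So 202·(-109) ≡ 1 (mod 227); multiply by 108: t ≡ -11772 (mod 227).
Smallest nonnegative: t = -11772 mod 227 = 32.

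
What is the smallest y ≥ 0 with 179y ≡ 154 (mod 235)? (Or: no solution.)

56

gcd(235, 179) = 1  (235 = 1·179 + 56, 179 = 3·56 + 11, 56 = 5·11 + 1, 11 = 11·1).
1 divides 154, so solutions exist.
Back-substituting, 179·(-21) + 235·(16) = 1.
So 179·(-21) ≡ 1 (mod 235); multiply by 154: y ≡ -3234 (mod 235).
Smallest nonnegative: y = -3234 mod 235 = 56.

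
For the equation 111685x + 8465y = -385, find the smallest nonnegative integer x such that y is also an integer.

gcd(111685, 8465):
  111685 = 13×8465 + 1640
  8465 = 5×1640 + 265
  1640 = 6×265 + 50
  265 = 5×50 + 15
  50 = 3×15 + 5
  15 = 3×5
so gcd(111685, 8465) = 5.
5 divides -385, so solutions exist.
Back-substitute for Bézout coefficients:
  5 = 50 - 3×15
  ... = 111685×(511) + 8465×(-6742)
Scale by -385/5 = -77: (x₀, y₀) = (-39347, 519134).
General solution: x = -39347 + 1693t, y = 519134 - 22337t for integer t.
x ≥ 0: smallest is -39347 mod 1693 = 1285 (at t = 24), with y = -16954.

1285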